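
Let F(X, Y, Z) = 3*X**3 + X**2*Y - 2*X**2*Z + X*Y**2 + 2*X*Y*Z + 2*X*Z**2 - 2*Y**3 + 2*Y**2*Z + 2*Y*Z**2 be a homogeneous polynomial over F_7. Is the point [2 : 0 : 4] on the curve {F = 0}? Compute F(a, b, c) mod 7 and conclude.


F(2,0,4) ≡ 0 (mod 7); P is on the curve.

Evaluate F(2, 0, 4) term-by-term (mod 7).
  3*X**3 ↦ 3·8·1·1 = 24
  X**2*Y ↦ 1·4·0·1 = 0
  -2*X**2*Z ↦ -2·4·1·4 = -32
  X*Y**2 ↦ 1·2·0·1 = 0
  2*X*Y*Z ↦ 2·2·0·4 = 0
  2*X*Z**2 ↦ 2·2·1·16 = 64
  -2*Y**3 ↦ -2·1·0·1 = 0
  2*Y**2*Z ↦ 2·1·0·4 = 0
  2*Y*Z**2 ↦ 2·1·0·16 = 0
Sum: F(2, 0, 4) = (24) + (0) + (-32) + (0) + (0) + (64) + (0) + (0) + (0) = 56.
Reducing mod 7: 56 ≡ 0 (mod 7).
Since F(a, b, c) ≡ 0 (mod 7), P lies on the curve.


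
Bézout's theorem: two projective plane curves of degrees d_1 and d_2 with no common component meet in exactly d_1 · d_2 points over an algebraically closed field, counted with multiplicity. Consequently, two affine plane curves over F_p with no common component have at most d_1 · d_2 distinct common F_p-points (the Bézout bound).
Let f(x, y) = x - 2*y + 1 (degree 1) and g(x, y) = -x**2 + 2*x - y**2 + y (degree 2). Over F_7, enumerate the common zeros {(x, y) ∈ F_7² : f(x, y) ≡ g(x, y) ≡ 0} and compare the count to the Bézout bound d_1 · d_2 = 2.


Common zeros: {(5, 3)}; count = 1; Bézout bound = 2.

deg(f) = 1, deg(g) = 2, so Bézout bound = 2.
Scan x ∈ F_7. For each x, list the y ∈ F_7 with f(x, y) ≡ 0 and those with g(x, y) ≡ 0 (mod 7); the common zeros in that column are the intersection.
  x = 0: f ≡ 0 at y ∈ {4}; g ≡ 0 at y ∈ {0, 1}; common: ∅.
  x = 1: f ≡ 0 at y ∈ {1}; g ≡ 0 at y ∈ ∅; common: ∅.
  x = 2: f ≡ 0 at y ∈ {5}; g ≡ 0 at y ∈ {0, 1}; common: ∅.
  x = 3: f ≡ 0 at y ∈ {2}; g ≡ 0 at y ∈ ∅; common: ∅.
  x = 4: f ≡ 0 at y ∈ {6}; g ≡ 0 at y ∈ {3, 5}; common: ∅.
  x = 5: f ≡ 0 at y ∈ {3}; g ≡ 0 at y ∈ {3, 5}; common: {3}.
  x = 6: f ≡ 0 at y ∈ {0}; g ≡ 0 at y ∈ ∅; common: ∅.
Collecting: common zeros = {(5, 3)}, so the count is 1.
Comparison with the Bézout bound: 1 ≤ 2 = deg(f)·deg(g), as expected for curves with no common component (the affine F_7-count falls short of the bound because intersections may lie at infinity, over extension fields, or carry multiplicity).


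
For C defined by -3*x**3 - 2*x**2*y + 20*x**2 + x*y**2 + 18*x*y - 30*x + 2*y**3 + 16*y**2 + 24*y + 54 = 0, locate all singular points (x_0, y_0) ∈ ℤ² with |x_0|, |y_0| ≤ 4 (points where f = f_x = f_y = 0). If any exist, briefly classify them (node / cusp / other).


Singular points: {(3, -3)}; classification: node.

Compute partial derivatives:
  f_x = -9*x**2 - 4*x*y + 40*x + y**2 + 18*y - 30.
  f_y = -2*x**2 + 2*x*y + 18*x + 6*y**2 + 32*y + 24.
Scan x_0 ∈ {−4, ..., 4}. For each x_0, f_y(x_0, y) is a polynomial in y; find its integer roots y ∈ {−4, ..., 4}, then test f_x and f at those candidates.
  x = -4: f_y(-4, y) = 6*y**2 + 24*y - 80; no integer root y with |y| ≤ 4.
  x = -3: f_y(-3, y) = 6*y**2 + 26*y - 48; no integer root y with |y| ≤ 4.
  x = -2: f_y(-2, y) = 6*y**2 + 28*y - 20; no integer root y with |y| ≤ 4.
  x = -1: f_y(-1, y) = 6*y**2 + 30*y + 4; no integer root y with |y| ≤ 4.
  x = 0: f_y(0, y) = 6*y**2 + 32*y + 24; no integer root y with |y| ≤ 4.
  x = 1: f_y(1, y) = 6*y**2 + 34*y + 40; vanishes at y ∈ {-4}. (1, -4): f_x = -39 ≠ 0.
  x = 2: f_y(2, y) = 6*y**2 + 36*y + 52; no integer root y with |y| ≤ 4.
  x = 3: f_y(3, y) = 6*y**2 + 38*y + 60; vanishes at y ∈ {-3}. (3, -3): f_x = 0, f = 0 — SINGULAR.
  x = 4: f_y(4, y) = 6*y**2 + 40*y + 64; vanishes at y ∈ {-4}. (4, -4): f_x = -6 ≠ 0.
Only singular point on the grid: (3, -3).
Classify: substitute x = 3 + u, y = -3 + v and expand: f = -3*u**3 - 2*u**2*v - u**2 + u*v**2 + 2*v**3 + v**2.
No constant or linear terms (consistent with a singular point). Quadratic part: -u**2 + v**2. Cubic part: -3*u**3 - 2*u**2*v + u*v**2 + 2*v**3.
The quadratic part v**2 - u**2 = (v − u)(v + u) splits into two distinct linear factors, so there are two distinct tangent lines y − -3 = ±(x − 3) — this is a node (ordinary double point).
Classification: node.


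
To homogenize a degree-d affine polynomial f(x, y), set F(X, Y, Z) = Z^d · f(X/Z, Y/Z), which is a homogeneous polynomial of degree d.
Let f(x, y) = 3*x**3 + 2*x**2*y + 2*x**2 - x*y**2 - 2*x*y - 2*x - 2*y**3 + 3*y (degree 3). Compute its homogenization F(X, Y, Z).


F(X, Y, Z) = 3*X**3 + 2*X**2*Y + 2*X**2*Z - X*Y**2 - 2*X*Y*Z - 2*X*Z**2 - 2*Y**3 + 3*Y*Z**2

deg(f) = 3.
Substitute x = X/Z, y = Y/Z into f, then multiply by Z^3.
  monomial 3·x^3·y^0 ↦ 3·X^3·Y^0·Z^0.
  monomial 2·x^2·y^1 ↦ 2·X^2·Y^1·Z^0.
  monomial 2·x^2·y^0 ↦ 2·X^2·Y^0·Z^1.
  monomial -1·x^1·y^2 ↦ -1·X^1·Y^2·Z^0.
  monomial -2·x^1·y^1 ↦ -2·X^1·Y^1·Z^1.
  monomial -2·x^1·y^0 ↦ -2·X^1·Y^0·Z^2.
  monomial -2·x^0·y^3 ↦ -2·X^0·Y^3·Z^0.
  monomial 3·x^0·y^1 ↦ 3·X^0·Y^1·Z^2.
Collecting: F(X, Y, Z) = 3*X**3 + 2*X**2*Y + 2*X**2*Z - X*Y**2 - 2*X*Y*Z - 2*X*Z**2 - 2*Y**3 + 3*Y*Z**2.


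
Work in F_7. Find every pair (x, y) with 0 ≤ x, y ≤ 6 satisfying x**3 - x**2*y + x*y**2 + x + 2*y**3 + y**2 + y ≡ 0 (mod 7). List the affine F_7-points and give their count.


Affine F_7-points: {(0, 0), (0, 5), (2, 6), (3, 1), (6, 1), (6, 2), (6, 4)}; count = 7.

For each of the 49 pairs (x, y) ∈ F_7², evaluate f(x, y) mod 7. Record the zeros.
  x = 0: [0↦0, 1↦4, 2↦1, 3↦3, 4↦1, 5↦0, 6↦5]  zeros at y ∈ {0, 5}
  x = 1: [0↦2, 1↦6, 2↦5, 3↦4, 4↦1, 5↦1, 6↦2]  zeros at y ∈ ∅
  x = 2: [0↦3, 1↦5, 2↦4, 3↦5, 4↦6, 5↦5, 6↦0]  zeros at y ∈ {6}
  x = 3: [0↦2, 1↦0, 2↦4, 3↦5, 4↦1, 5↦4, 6↦5]  zeros at y ∈ {1}
  x = 4: [0↦5, 1↦4, 2↦4, 3↦3, 4↦6, 5↦4, 6↦2]  zeros at y ∈ ∅
  x = 5: [0↦4, 1↦2, 2↦3, 3↦5, 4↦6, 5↦4, 6↦4]  zeros at y ∈ ∅
  x = 6: [0↦5, 1↦0, 2↦0, 3↦3, 4↦0, 5↦3, 6↦3]  zeros at y ∈ {1, 2, 4}
Collecting zeros: affine points = {(0, 0), (0, 5), (2, 6), (3, 1), (6, 1), (6, 2), (6, 4)}.
Total count |C(F_7)_aff| = 7.


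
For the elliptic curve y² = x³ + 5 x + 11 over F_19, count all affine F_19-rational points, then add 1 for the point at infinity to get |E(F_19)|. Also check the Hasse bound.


Affine points = {(0, 7), (0, 12), (1, 6), (1, 13), (4, 0), (5, 3), (5, 16), (7, 3), (7, 16), (9, 5), (9, 14), (10, 4), (10, 15), (16, 8), (16, 11), (18, 9), (18, 10)}; affine count = 17; |E(F_19)| = 18.

Discriminant check: Δ ∝ 4a³ + 27b² = 4·5³ + 27·11² = 4·125 + 27·121 ≡ 5 (mod 19). Nonzero ⇒ E is nonsingular.
For each x ∈ F_19, compute rhs = x³ + 5·x + 11 mod 19, then count y ∈ F_19 with y² ≡ rhs.
  x = 0: rhs = 11, matching y values: 7, 12 (2 points).
  x = 1: rhs = 17, matching y values: 6, 13 (2 points).
  x = 2: rhs = 10, matching y values: none (0 points).
  x = 3: rhs = 15, matching y values: none (0 points).
  x = 4: rhs = 0, matching y values: 0 (1 points).
  x = 5: rhs = 9, matching y values: 3, 16 (2 points).
  x = 6: rhs = 10, matching y values: none (0 points).
  x = 7: rhs = 9, matching y values: 3, 16 (2 points).
  x = 8: rhs = 12, matching y values: none (0 points).
  x = 9: rhs = 6, matching y values: 5, 14 (2 points).
  x = 10: rhs = 16, matching y values: 4, 15 (2 points).
  x = 11: rhs = 10, matching y values: none (0 points).
  x = 12: rhs = 13, matching y values: none (0 points).
  x = 13: rhs = 12, matching y values: none (0 points).
  x = 14: rhs = 13, matching y values: none (0 points).
  x = 15: rhs = 3, matching y values: none (0 points).
  x = 16: rhs = 7, matching y values: 8, 11 (2 points).
  x = 17: rhs = 12, matching y values: none (0 points).
  x = 18: rhs = 5, matching y values: 9, 10 (2 points).
Total affine count: 17.
Full point count |E(F_19)| = 17 + 1 = 18.
Hasse bound: |18 − (19+1)| = |-2| = 2 ≤ 2√19 ≈ 8.7178 ✓.


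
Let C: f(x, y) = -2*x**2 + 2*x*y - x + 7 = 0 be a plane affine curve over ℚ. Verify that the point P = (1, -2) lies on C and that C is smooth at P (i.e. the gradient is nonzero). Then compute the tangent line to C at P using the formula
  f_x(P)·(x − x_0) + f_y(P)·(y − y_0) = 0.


Tangent line at P: -9*x + 2*y + 13 = 0.

Step 1: f(1, -2) = 0, so P lies on C.
Step 2: partial derivatives
  f_x(x, y) = -4*x + 2*y - 1, f_y(x, y) = 2*x.
  f_x(P) = -9, f_y(P) = 2 (gradient nonzero, so P is smooth).
Step 3: tangent line at P: -9·(x − 1) + 2·(y − -2) = 0.
Expanding: -9*x + 2*y + 13 = 0.


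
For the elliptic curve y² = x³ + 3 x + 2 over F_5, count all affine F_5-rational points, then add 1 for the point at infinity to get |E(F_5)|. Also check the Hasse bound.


Affine points = {(1, 1), (1, 4), (2, 1), (2, 4)}; affine count = 4; |E(F_5)| = 5.

Discriminant check: Δ ∝ 4a³ + 27b² = 4·3³ + 27·2² = 4·27 + 27·4 ≡ 1 (mod 5). Nonzero ⇒ E is nonsingular.
For each x ∈ F_5, compute rhs = x³ + 3·x + 2 mod 5, then count y ∈ F_5 with y² ≡ rhs.
  x = 0: rhs = 2, matching y values: none (0 points).
  x = 1: rhs = 1, matching y values: 1, 4 (2 points).
  x = 2: rhs = 1, matching y values: 1, 4 (2 points).
  x = 3: rhs = 3, matching y values: none (0 points).
  x = 4: rhs = 3, matching y values: none (0 points).
Total affine count: 4.
Full point count |E(F_5)| = 4 + 1 = 5.
Hasse bound: |5 − (5+1)| = |-1| = 1 ≤ 2√5 ≈ 4.4721 ✓.


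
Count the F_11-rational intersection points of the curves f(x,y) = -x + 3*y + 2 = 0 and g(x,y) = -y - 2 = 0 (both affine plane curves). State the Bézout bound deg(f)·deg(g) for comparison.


Common zeros: {(7, 9)}; count = 1; Bézout bound = 1.

deg(f) = 1, deg(g) = 1, so Bézout bound = 1.
Scan x ∈ F_11. For each x, list the y ∈ F_11 with f(x, y) ≡ 0 and those with g(x, y) ≡ 0 (mod 11); the common zeros in that column are the intersection.
  x = 0: f ≡ 0 at y ∈ {3}; g ≡ 0 at y ∈ {9}; common: ∅.
  x = 1: f ≡ 0 at y ∈ {7}; g ≡ 0 at y ∈ {9}; common: ∅.
  x = 2: f ≡ 0 at y ∈ {0}; g ≡ 0 at y ∈ {9}; common: ∅.
  x = 3: f ≡ 0 at y ∈ {4}; g ≡ 0 at y ∈ {9}; common: ∅.
  x = 4: f ≡ 0 at y ∈ {8}; g ≡ 0 at y ∈ {9}; common: ∅.
  x = 5: f ≡ 0 at y ∈ {1}; g ≡ 0 at y ∈ {9}; common: ∅.
  x = 6: f ≡ 0 at y ∈ {5}; g ≡ 0 at y ∈ {9}; common: ∅.
  x = 7: f ≡ 0 at y ∈ {9}; g ≡ 0 at y ∈ {9}; common: {9}.
  x = 8: f ≡ 0 at y ∈ {2}; g ≡ 0 at y ∈ {9}; common: ∅.
  x = 9: f ≡ 0 at y ∈ {6}; g ≡ 0 at y ∈ {9}; common: ∅.
  x = 10: f ≡ 0 at y ∈ {10}; g ≡ 0 at y ∈ {9}; common: ∅.
Collecting: common zeros = {(7, 9)}, so the count is 1.
Comparison with the Bézout bound: 1 ≤ 1 = deg(f)·deg(g), as expected for curves with no common component (the bound is attained).


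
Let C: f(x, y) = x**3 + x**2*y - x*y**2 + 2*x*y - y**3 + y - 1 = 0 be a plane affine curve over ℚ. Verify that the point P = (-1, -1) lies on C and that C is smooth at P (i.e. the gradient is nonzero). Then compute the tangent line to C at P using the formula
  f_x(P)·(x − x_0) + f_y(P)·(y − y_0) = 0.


Tangent line at P: 2*x - 5*y - 3 = 0.

Step 1: f(-1, -1) = 0, so P lies on C.
Step 2: partial derivatives
  f_x(x, y) = 3*x**2 + 2*x*y - y**2 + 2*y, f_y(x, y) = x**2 - 2*x*y + 2*x - 3*y**2 + 1.
  f_x(P) = 2, f_y(P) = -5 (gradient nonzero, so P is smooth).
Step 3: tangent line at P: 2·(x − -1) + -5·(y − -1) = 0.
Expanding: 2*x - 5*y - 3 = 0.


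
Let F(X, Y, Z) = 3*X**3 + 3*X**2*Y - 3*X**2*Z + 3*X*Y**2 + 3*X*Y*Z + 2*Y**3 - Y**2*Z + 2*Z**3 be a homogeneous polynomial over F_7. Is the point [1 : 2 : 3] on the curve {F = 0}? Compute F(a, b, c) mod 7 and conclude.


F(1,2,3) ≡ 4 (mod 7); P is NOT on the curve.

Evaluate F(1, 2, 3) term-by-term (mod 7).
  3*X**3 ↦ 3·1·1·1 = 3
  3*X**2*Y ↦ 3·1·2·1 = 6
  -3*X**2*Z ↦ -3·1·1·3 = -9
  3*X*Y**2 ↦ 3·1·4·1 = 12
  3*X*Y*Z ↦ 3·1·2·3 = 18
  2*Y**3 ↦ 2·1·8·1 = 16
  -Y**2*Z ↦ -1·1·4·3 = -12
  2*Z**3 ↦ 2·1·1·27 = 54
Sum: F(1, 2, 3) = (3) + (6) + (-9) + (12) + (18) + (16) + (-12) + (54) = 88.
Reducing mod 7: 88 ≡ 4 (mod 7).
Since F(a, b, c) ≡ 4 ≠ 0 (mod 7), P does NOT lie on the curve.


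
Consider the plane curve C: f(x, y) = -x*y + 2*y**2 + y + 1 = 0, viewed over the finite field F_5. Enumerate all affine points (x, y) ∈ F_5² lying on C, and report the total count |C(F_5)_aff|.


Affine F_5-points: {(3, 2), (3, 4), (4, 1), (4, 3)}; count = 4.

For each of the 25 pairs (x, y) ∈ F_5², evaluate f(x, y) mod 5. Record the zeros.
  x = 0: [0↦1, 1↦4, 2↦1, 3↦2, 4↦2]  zeros at y ∈ ∅
  x = 1: [0↦1, 1↦3, 2↦4, 3↦4, 4↦3]  zeros at y ∈ ∅
  x = 2: [0↦1, 1↦2, 2↦2, 3↦1, 4↦4]  zeros at y ∈ ∅
  x = 3: [0↦1, 1↦1, 2↦0, 3↦3, 4↦0]  zeros at y ∈ {2, 4}
  x = 4: [0↦1, 1↦0, 2↦3, 3↦0, 4↦1]  zeros at y ∈ {1, 3}
Collecting zeros: affine points = {(3, 2), (3, 4), (4, 1), (4, 3)}.
Total count |C(F_5)_aff| = 4.


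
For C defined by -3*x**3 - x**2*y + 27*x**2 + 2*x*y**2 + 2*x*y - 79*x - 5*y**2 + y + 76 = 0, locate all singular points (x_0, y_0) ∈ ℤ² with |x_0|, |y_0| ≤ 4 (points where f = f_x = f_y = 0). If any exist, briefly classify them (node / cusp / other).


Singular points: {(3, 1)}; classification: node.

Compute partial derivatives:
  f_x = -9*x**2 - 2*x*y + 54*x + 2*y**2 + 2*y - 79.
  f_y = -x**2 + 4*x*y + 2*x - 10*y + 1.
Scan x_0 ∈ {−4, ..., 4}. For each x_0, f_y(x_0, y) is a polynomial in y; find its integer roots y ∈ {−4, ..., 4}, then test f_x and f at those candidates.
  x = -4: f_y(-4, y) = -26*y - 23; no integer root y with |y| ≤ 4.
  x = -3: f_y(-3, y) = -22*y - 14; no integer root y with |y| ≤ 4.
  x = -2: f_y(-2, y) = -18*y - 7; no integer root y with |y| ≤ 4.
  x = -1: f_y(-1, y) = -14*y - 2; no integer root y with |y| ≤ 4.
  x = 0: f_y(0, y) = 1 - 10*y; no integer root y with |y| ≤ 4.
  x = 1: f_y(1, y) = 2 - 6*y; no integer root y with |y| ≤ 4.
  x = 2: f_y(2, y) = 1 - 2*y; no integer root y with |y| ≤ 4.
  x = 3: f_y(3, y) = 2*y - 2; vanishes at y ∈ {1}. (3, 1): f_x = 0, f = 0 — SINGULAR.
  x = 4: f_y(4, y) = 6*y - 7; no integer root y with |y| ≤ 4.
Only singular point on the grid: (3, 1).
Classify: substitute x = 3 + u, y = 1 + v and expand: f = -3*u**3 - u**2*v - u**2 + 2*u*v**2 + v**2.
No constant or linear terms (consistent with a singular point). Quadratic part: -u**2 + v**2. Cubic part: -3*u**3 - u**2*v + 2*u*v**2.
The quadratic part v**2 - u**2 = (v − u)(v + u) splits into two distinct linear factors, so there are two distinct tangent lines y − 1 = ±(x − 3) — this is a node (ordinary double point).
Classification: node.


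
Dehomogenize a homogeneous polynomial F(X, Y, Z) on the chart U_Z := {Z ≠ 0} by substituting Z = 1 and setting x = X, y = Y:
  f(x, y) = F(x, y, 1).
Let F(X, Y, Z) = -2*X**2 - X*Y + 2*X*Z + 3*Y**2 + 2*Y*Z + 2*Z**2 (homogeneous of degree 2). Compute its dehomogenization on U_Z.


f(x, y) = -2*x**2 - x*y + 2*x + 3*y**2 + 2*y + 2

On U_Z we set Z = 1. Each monomial c·X^i·Y^j·Z^k in F becomes c·x^i·y^j·1^k = c·x^i·y^j.
Substituting Z = 1: F(X, Y, 1) = -2*x**2 - x*y + 2*x + 3*y**2 + 2*y + 2.
Note: deg(f) ≤ deg(F) = 2; strict inequality happens when F is divisible by Z (lost terms).


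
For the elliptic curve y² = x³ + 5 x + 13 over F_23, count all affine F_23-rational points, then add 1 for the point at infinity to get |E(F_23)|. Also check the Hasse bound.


Affine points = {(0, 6), (0, 17), (2, 10), (2, 13), (3, 3), (3, 20), (5, 5), (5, 18), (6, 11), (6, 12), (7, 0), (8, 6), (8, 17), (15, 6), (15, 17), (16, 7), (16, 16), (18, 1), (18, 22), (21, 8), (21, 15)}; affine count = 21; |E(F_23)| = 22.

Discriminant check: Δ ∝ 4a³ + 27b² = 4·5³ + 27·13² = 4·125 + 27·169 ≡ 3 (mod 23). Nonzero ⇒ E is nonsingular.
For each x ∈ F_23, compute rhs = x³ + 5·x + 13 mod 23, then count y ∈ F_23 with y² ≡ rhs.
  x = 0: rhs = 13, matching y values: 6, 17 (2 points).
  x = 1: rhs = 19, matching y values: none (0 points).
  x = 2: rhs = 8, matching y values: 10, 13 (2 points).
  x = 3: rhs = 9, matching y values: 3, 20 (2 points).
  x = 4: rhs = 5, matching y values: none (0 points).
  x = 5: rhs = 2, matching y values: 5, 18 (2 points).
  x = 6: rhs = 6, matching y values: 11, 12 (2 points).
  x = 7: rhs = 0, matching y values: 0 (1 points).
  x = 8: rhs = 13, matching y values: 6, 17 (2 points).
  x = 9: rhs = 5, matching y values: none (0 points).
  x = 10: rhs = 5, matching y values: none (0 points).
  x = 11: rhs = 19, matching y values: none (0 points).
  x = 12: rhs = 7, matching y values: none (0 points).
  x = 13: rhs = 21, matching y values: none (0 points).
  x = 14: rhs = 21, matching y values: none (0 points).
  x = 15: rhs = 13, matching y values: 6, 17 (2 points).
  x = 16: rhs = 3, matching y values: 7, 16 (2 points).
  x = 17: rhs = 20, matching y values: none (0 points).
  x = 18: rhs = 1, matching y values: 1, 22 (2 points).
  x = 19: rhs = 21, matching y values: none (0 points).
  x = 20: rhs = 17, matching y values: none (0 points).
  x = 21: rhs = 18, matching y values: 8, 15 (2 points).
  x = 22: rhs = 7, matching y values: none (0 points).
Total affine count: 21.
Full point count |E(F_23)| = 21 + 1 = 22.
Hasse bound: |22 − (23+1)| = |-2| = 2 ≤ 2√23 ≈ 9.5917 ✓.


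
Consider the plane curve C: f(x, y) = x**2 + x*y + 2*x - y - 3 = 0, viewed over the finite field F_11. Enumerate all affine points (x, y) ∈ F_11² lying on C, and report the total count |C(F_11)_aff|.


Affine F_11-points: {(0, 8), (1, 0), (1, 1), (1, 2), (1, 3), (1, 4), (1, 5), (1, 6), (1, 7), (1, 8), (1, 9), (1, 10), (2, 6), (3, 5), (4, 4), (5, 3), (6, 2), (7, 1), (8, 0), (9, 10), (10, 9)}; count = 21.

For each of the 121 pairs (x, y) ∈ F_11², evaluate f(x, y) mod 11. Record the zeros.
  x = 0: [0↦8, 1↦7, 2↦6, 3↦5, 4↦4, 5↦3, 6↦2, 7↦1, 8↦0, 9↦10, 10↦9]  zeros at y ∈ {8}
  x = 1: [0↦0, 1↦0, 2↦0, 3↦0, 4↦0, 5↦0, 6↦0, 7↦0, 8↦0, 9↦0, 10↦0]  zeros at y ∈ {0, 1, 2, 3, 4, 5, 6, 7, 8, 9, 10}
  x = 2: [0↦5, 1↦6, 2↦7, 3↦8, 4↦9, 5↦10, 6↦0, 7↦1, 8↦2, 9↦3, 10↦4]  zeros at y ∈ {6}
  x = 3: [0↦1, 1↦3, 2↦5, 3↦7, 4↦9, 5↦0, 6↦2, 7↦4, 8↦6, 9↦8, 10↦10]  zeros at y ∈ {5}
  x = 4: [0↦10, 1↦2, 2↦5, 3↦8, 4↦0, 5↦3, 6↦6, 7↦9, 8↦1, 9↦4, 10↦7]  zeros at y ∈ {4}
  x = 5: [0↦10, 1↦3, 2↦7, 3↦0, 4↦4, 5↦8, 6↦1, 7↦5, 8↦9, 9↦2, 10↦6]  zeros at y ∈ {3}
  x = 6: [0↦1, 1↦6, 2↦0, 3↦5, 4↦10, 5↦4, 6↦9, 7↦3, 8↦8, 9↦2, 10↦7]  zeros at y ∈ {2}
  x = 7: [0↦5, 1↦0, 2↦6, 3↦1, 4↦7, 5↦2, 6↦8, 7↦3, 8↦9, 9↦4, 10↦10]  zeros at y ∈ {1}
  x = 8: [0↦0, 1↦7, 2↦3, 3↦10, 4↦6, 5↦2, 6↦9, 7↦5, 8↦1, 9↦8, 10↦4]  zeros at y ∈ {0}
  x = 9: [0↦8, 1↦5, 2↦2, 3↦10, 4↦7, 5↦4, 6↦1, 7↦9, 8↦6, 9↦3, 10↦0]  zeros at y ∈ {10}
  x = 10: [0↦7, 1↦5, 2↦3, 3↦1, 4↦10, 5↦8, 6↦6, 7↦4, 8↦2, 9↦0, 10↦9]  zeros at y ∈ {9}
Collecting zeros: affine points = {(0, 8), (1, 0), (1, 1), (1, 2), (1, 3), (1, 4), (1, 5), (1, 6), (1, 7), (1, 8), (1, 9), (1, 10), (2, 6), (3, 5), (4, 4), (5, 3), (6, 2), (7, 1), (8, 0), (9, 10), (10, 9)}.
Total count |C(F_11)_aff| = 21.


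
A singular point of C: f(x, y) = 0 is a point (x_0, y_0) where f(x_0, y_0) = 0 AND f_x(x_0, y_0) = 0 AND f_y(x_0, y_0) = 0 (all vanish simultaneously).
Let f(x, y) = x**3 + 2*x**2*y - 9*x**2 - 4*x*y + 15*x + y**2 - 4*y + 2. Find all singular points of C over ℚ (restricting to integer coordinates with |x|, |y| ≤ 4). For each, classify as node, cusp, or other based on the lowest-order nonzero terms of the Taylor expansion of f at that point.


Singular points: {(1, 3)}; classification: cusp.

Compute partial derivatives:
  f_x = 3*x**2 + 4*x*y - 18*x - 4*y + 15.
  f_y = 2*x**2 - 4*x + 2*y - 4.
Scan x_0 ∈ {−4, ..., 4}. For each x_0, f_y(x_0, y) is a polynomial in y; find its integer roots y ∈ {−4, ..., 4}, then test f_x and f at those candidates.
  x = -4: f_y(-4, y) = 2*y + 44; no integer root y with |y| ≤ 4.
  x = -3: f_y(-3, y) = 2*y + 26; no integer root y with |y| ≤ 4.
  x = -2: f_y(-2, y) = 2*y + 12; no integer root y with |y| ≤ 4.
  x = -1: f_y(-1, y) = 2*y + 2; vanishes at y ∈ {-1}. (-1, -1): f_x = 44 ≠ 0.
  x = 0: f_y(0, y) = 2*y - 4; vanishes at y ∈ {2}. (0, 2): f_x = 7 ≠ 0.
  x = 1: f_y(1, y) = 2*y - 6; vanishes at y ∈ {3}. (1, 3): f_x = 0, f = 0 — SINGULAR.
  x = 2: f_y(2, y) = 2*y - 4; vanishes at y ∈ {2}. (2, 2): f_x = -1 ≠ 0.
  x = 3: f_y(3, y) = 2*y + 2; vanishes at y ∈ {-1}. (3, -1): f_x = -20 ≠ 0.
  x = 4: f_y(4, y) = 2*y + 12; no integer root y with |y| ≤ 4.
Only singular point on the grid: (1, 3).
Classify: substitute x = 1 + u, y = 3 + v and expand: f = u**3 + 2*u**2*v + v**2.
No constant or linear terms (consistent with a singular point). Quadratic part: v**2. Cubic part: u**3 + 2*u**2*v.
The quadratic part v**2 is a perfect square, so there is a single (double) tangent line v = 0, i.e. y = 3. Restricting the cubic part to that line (v = 0) leaves u**3 ≠ 0, so f is not divisible by v and the branch is v² ≈ -u**3 to lowest order — this is a cusp.
Classification: cusp.


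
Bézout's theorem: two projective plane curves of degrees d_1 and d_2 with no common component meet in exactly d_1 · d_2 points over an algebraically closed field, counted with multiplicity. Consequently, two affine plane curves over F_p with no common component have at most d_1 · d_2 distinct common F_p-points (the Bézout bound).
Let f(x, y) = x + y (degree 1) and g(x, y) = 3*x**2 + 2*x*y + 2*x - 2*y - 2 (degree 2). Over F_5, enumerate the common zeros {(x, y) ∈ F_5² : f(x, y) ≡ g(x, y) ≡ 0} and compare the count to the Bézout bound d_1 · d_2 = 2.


Common zeros: {(2, 3), (4, 1)}; count = 2; Bézout bound = 2.

deg(f) = 1, deg(g) = 2, so Bézout bound = 2.
Scan x ∈ F_5. For each x, list the y ∈ F_5 with f(x, y) ≡ 0 and those with g(x, y) ≡ 0 (mod 5); the common zeros in that column are the intersection.
  x = 0: f ≡ 0 at y ∈ {0}; g ≡ 0 at y ∈ {4}; common: ∅.
  x = 1: f ≡ 0 at y ∈ {4}; g ≡ 0 at y ∈ ∅; common: ∅.
  x = 2: f ≡ 0 at y ∈ {3}; g ≡ 0 at y ∈ {3}; common: {3}.
  x = 3: f ≡ 0 at y ∈ {2}; g ≡ 0 at y ∈ {1}; common: ∅.
  x = 4: f ≡ 0 at y ∈ {1}; g ≡ 0 at y ∈ {1}; common: {1}.
Collecting: common zeros = {(2, 3), (4, 1)}, so the count is 2.
Comparison with the Bézout bound: 2 ≤ 2 = deg(f)·deg(g), as expected for curves with no common component (the bound is attained).


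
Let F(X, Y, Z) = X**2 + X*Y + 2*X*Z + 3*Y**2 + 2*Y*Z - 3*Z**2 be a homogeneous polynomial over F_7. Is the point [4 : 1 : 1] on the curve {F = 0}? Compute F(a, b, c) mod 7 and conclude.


F(4,1,1) ≡ 2 (mod 7); P is NOT on the curve.

Evaluate F(4, 1, 1) term-by-term (mod 7).
  X**2 ↦ 1·16·1·1 = 16
  X*Y ↦ 1·4·1·1 = 4
  2*X*Z ↦ 2·4·1·1 = 8
  3*Y**2 ↦ 3·1·1·1 = 3
  2*Y*Z ↦ 2·1·1·1 = 2
  -3*Z**2 ↦ -3·1·1·1 = -3
Sum: F(4, 1, 1) = (16) + (4) + (8) + (3) + (2) + (-3) = 30.
Reducing mod 7: 30 ≡ 2 (mod 7).
Since F(a, b, c) ≡ 2 ≠ 0 (mod 7), P does NOT lie on the curve.


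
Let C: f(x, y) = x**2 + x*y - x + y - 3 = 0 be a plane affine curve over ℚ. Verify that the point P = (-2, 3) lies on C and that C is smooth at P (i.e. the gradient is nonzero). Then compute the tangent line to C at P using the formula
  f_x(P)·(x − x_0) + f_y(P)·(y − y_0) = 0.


Tangent line at P: -2*x - y - 1 = 0.

Step 1: f(-2, 3) = 0, so P lies on C.
Step 2: partial derivatives
  f_x(x, y) = 2*x + y - 1, f_y(x, y) = x + 1.
  f_x(P) = -2, f_y(P) = -1 (gradient nonzero, so P is smooth).
Step 3: tangent line at P: -2·(x − -2) + -1·(y − 3) = 0.
Expanding: -2*x - y - 1 = 0.


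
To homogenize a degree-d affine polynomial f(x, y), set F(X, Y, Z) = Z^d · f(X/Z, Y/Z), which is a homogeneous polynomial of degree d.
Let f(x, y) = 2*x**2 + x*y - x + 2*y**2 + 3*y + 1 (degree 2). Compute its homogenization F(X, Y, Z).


F(X, Y, Z) = 2*X**2 + X*Y - X*Z + 2*Y**2 + 3*Y*Z + Z**2

deg(f) = 2.
Substitute x = X/Z, y = Y/Z into f, then multiply by Z^2.
  monomial 2·x^2·y^0 ↦ 2·X^2·Y^0·Z^0.
  monomial 1·x^1·y^1 ↦ 1·X^1·Y^1·Z^0.
  monomial -1·x^1·y^0 ↦ -1·X^1·Y^0·Z^1.
  monomial 2·x^0·y^2 ↦ 2·X^0·Y^2·Z^0.
  monomial 3·x^0·y^1 ↦ 3·X^0·Y^1·Z^1.
  monomial 1·x^0·y^0 ↦ 1·X^0·Y^0·Z^2.
Collecting: F(X, Y, Z) = 2*X**2 + X*Y - X*Z + 2*Y**2 + 3*Y*Z + Z**2.


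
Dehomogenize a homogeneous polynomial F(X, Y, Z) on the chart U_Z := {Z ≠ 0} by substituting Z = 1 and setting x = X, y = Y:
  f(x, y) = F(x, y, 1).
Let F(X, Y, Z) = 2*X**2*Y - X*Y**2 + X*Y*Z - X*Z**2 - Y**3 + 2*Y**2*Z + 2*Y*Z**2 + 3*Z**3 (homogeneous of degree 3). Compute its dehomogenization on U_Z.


f(x, y) = 2*x**2*y - x*y**2 + x*y - x - y**3 + 2*y**2 + 2*y + 3

On U_Z we set Z = 1. Each monomial c·X^i·Y^j·Z^k in F becomes c·x^i·y^j·1^k = c·x^i·y^j.
Substituting Z = 1: F(X, Y, 1) = 2*x**2*y - x*y**2 + x*y - x - y**3 + 2*y**2 + 2*y + 3.
Note: deg(f) ≤ deg(F) = 3; strict inequality happens when F is divisible by Z (lost terms).


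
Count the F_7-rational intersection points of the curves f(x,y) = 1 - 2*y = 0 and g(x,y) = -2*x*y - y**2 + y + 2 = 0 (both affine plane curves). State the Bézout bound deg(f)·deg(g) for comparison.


Common zeros: {(4, 4)}; count = 1; Bézout bound = 2.

deg(f) = 1, deg(g) = 2, so Bézout bound = 2.
Scan x ∈ F_7. For each x, list the y ∈ F_7 with f(x, y) ≡ 0 and those with g(x, y) ≡ 0 (mod 7); the common zeros in that column are the intersection.
  x = 0: f ≡ 0 at y ∈ {4}; g ≡ 0 at y ∈ {2, 6}; common: ∅.
  x = 1: f ≡ 0 at y ∈ {4}; g ≡ 0 at y ∈ {1, 5}; common: ∅.
  x = 2: f ≡ 0 at y ∈ {4}; g ≡ 0 at y ∈ ∅; common: ∅.
  x = 3: f ≡ 0 at y ∈ {4}; g ≡ 0 at y ∈ ∅; common: ∅.
  x = 4: f ≡ 0 at y ∈ {4}; g ≡ 0 at y ∈ {3, 4}; common: {4}.
  x = 5: f ≡ 0 at y ∈ {4}; g ≡ 0 at y ∈ ∅; common: ∅.
  x = 6: f ≡ 0 at y ∈ {4}; g ≡ 0 at y ∈ ∅; common: ∅.
Collecting: common zeros = {(4, 4)}, so the count is 1.
Comparison with the Bézout bound: 1 ≤ 2 = deg(f)·deg(g), as expected for curves with no common component (the affine F_7-count falls short of the bound because intersections may lie at infinity, over extension fields, or carry multiplicity).


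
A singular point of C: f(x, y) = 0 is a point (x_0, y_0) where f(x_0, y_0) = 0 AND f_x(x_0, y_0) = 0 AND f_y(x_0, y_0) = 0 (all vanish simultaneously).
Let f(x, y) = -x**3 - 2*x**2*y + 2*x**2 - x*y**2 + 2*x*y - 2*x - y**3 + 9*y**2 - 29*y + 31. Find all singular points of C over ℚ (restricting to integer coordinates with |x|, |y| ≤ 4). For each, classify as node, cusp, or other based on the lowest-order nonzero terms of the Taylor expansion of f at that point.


Singular points: {(-1, 3)}; classification: node.

Compute partial derivatives:
  f_x = -3*x**2 - 4*x*y + 4*x - y**2 + 2*y - 2.
  f_y = -2*x**2 - 2*x*y + 2*x - 3*y**2 + 18*y - 29.
Scan x_0 ∈ {−4, ..., 4}. For each x_0, f_y(x_0, y) is a polynomial in y; find its integer roots y ∈ {−4, ..., 4}, then test f_x and f at those candidates.
  x = -4: f_y(-4, y) = -3*y**2 + 26*y - 69; no integer root y with |y| ≤ 4.
  x = -3: f_y(-3, y) = -3*y**2 + 24*y - 53; no integer root y with |y| ≤ 4.
  x = -2: f_y(-2, y) = -3*y**2 + 22*y - 41; no integer root y with |y| ≤ 4.
  x = -1: f_y(-1, y) = -3*y**2 + 20*y - 33; vanishes at y ∈ {3}. (-1, 3): f_x = 0, f = 0 — SINGULAR.
  x = 0: f_y(0, y) = -3*y**2 + 18*y - 29; no integer root y with |y| ≤ 4.
  x = 1: f_y(1, y) = -3*y**2 + 16*y - 29; no integer root y with |y| ≤ 4.
  x = 2: f_y(2, y) = -3*y**2 + 14*y - 33; no integer root y with |y| ≤ 4.
  x = 3: f_y(3, y) = -3*y**2 + 12*y - 41; no integer root y with |y| ≤ 4.
  x = 4: f_y(4, y) = -3*y**2 + 10*y - 53; no integer root y with |y| ≤ 4.
Only singular point on the grid: (-1, 3).
Classify: substitute x = -1 + u, y = 3 + v and expand: f = -u**3 - 2*u**2*v - u**2 - u*v**2 - v**3 + v**2.
No constant or linear terms (consistent with a singular point). Quadratic part: -u**2 + v**2. Cubic part: -u**3 - 2*u**2*v - u*v**2 - v**3.
The quadratic part v**2 - u**2 = (v − u)(v + u) splits into two distinct linear factors, so there are two distinct tangent lines y − 3 = ±(x − -1) — this is a node (ordinary double point).
Classification: node.


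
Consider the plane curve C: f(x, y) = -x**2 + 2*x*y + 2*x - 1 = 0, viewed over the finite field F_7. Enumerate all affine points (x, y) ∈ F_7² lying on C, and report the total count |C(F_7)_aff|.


Affine F_7-points: {(1, 0), (2, 2), (3, 3), (4, 2), (5, 3), (6, 5)}; count = 6.

For each of the 49 pairs (x, y) ∈ F_7², evaluate f(x, y) mod 7. Record the zeros.
  x = 0: [0↦6, 1↦6, 2↦6, 3↦6, 4↦6, 5↦6, 6↦6]  zeros at y ∈ ∅
  x = 1: [0↦0, 1↦2, 2↦4, 3↦6, 4↦1, 5↦3, 6↦5]  zeros at y ∈ {0}
  x = 2: [0↦6, 1↦3, 2↦0, 3↦4, 4↦1, 5↦5, 6↦2]  zeros at y ∈ {2}
  x = 3: [0↦3, 1↦2, 2↦1, 3↦0, 4↦6, 5↦5, 6↦4]  zeros at y ∈ {3}
  x = 4: [0↦5, 1↦6, 2↦0, 3↦1, 4↦2, 5↦3, 6↦4]  zeros at y ∈ {2}
  x = 5: [0↦5, 1↦1, 2↦4, 3↦0, 4↦3, 5↦6, 6↦2]  zeros at y ∈ {3}
  x = 6: [0↦3, 1↦1, 2↦6, 3↦4, 4↦2, 5↦0, 6↦5]  zeros at y ∈ {5}
Collecting zeros: affine points = {(1, 0), (2, 2), (3, 3), (4, 2), (5, 3), (6, 5)}.
Total count |C(F_7)_aff| = 6.


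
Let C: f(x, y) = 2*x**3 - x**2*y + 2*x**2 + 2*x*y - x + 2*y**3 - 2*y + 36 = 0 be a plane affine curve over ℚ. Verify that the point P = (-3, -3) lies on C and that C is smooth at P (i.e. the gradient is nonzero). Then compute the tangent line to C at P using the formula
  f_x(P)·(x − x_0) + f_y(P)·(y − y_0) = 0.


Tangent line at P: 17*x + 37*y + 162 = 0.

Step 1: f(-3, -3) = 0, so P lies on C.
Step 2: partial derivatives
  f_x(x, y) = 6*x**2 - 2*x*y + 4*x + 2*y - 1, f_y(x, y) = -x**2 + 2*x + 6*y**2 - 2.
  f_x(P) = 17, f_y(P) = 37 (gradient nonzero, so P is smooth).
Step 3: tangent line at P: 17·(x − -3) + 37·(y − -3) = 0.
Expanding: 17*x + 37*y + 162 = 0.


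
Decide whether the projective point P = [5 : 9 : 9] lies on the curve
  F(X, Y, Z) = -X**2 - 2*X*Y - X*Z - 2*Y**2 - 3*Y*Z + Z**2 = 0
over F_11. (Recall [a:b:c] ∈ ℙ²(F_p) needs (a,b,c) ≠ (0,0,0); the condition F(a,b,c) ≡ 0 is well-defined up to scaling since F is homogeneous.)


F(5,9,9) ≡ 0 (mod 11); P is on the curve.

Evaluate F(5, 9, 9) term-by-term (mod 11).
  -X**2 ↦ -1·25·1·1 = -25
  -2*X*Y ↦ -2·5·9·1 = -90
  -X*Z ↦ -1·5·1·9 = -45
  -2*Y**2 ↦ -2·1·81·1 = -162
  -3*Y*Z ↦ -3·1·9·9 = -243
  Z**2 ↦ 1·1·1·81 = 81
Sum: F(5, 9, 9) = (-25) + (-90) + (-45) + (-162) + (-243) + (81) = -484.
Reducing mod 11: -484 ≡ 0 (mod 11).
Since F(a, b, c) ≡ 0 (mod 11), P lies on the curve.


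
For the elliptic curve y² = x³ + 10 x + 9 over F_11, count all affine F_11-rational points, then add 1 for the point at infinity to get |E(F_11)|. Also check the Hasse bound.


Affine points = {(0, 3), (0, 8), (1, 3), (1, 8), (2, 2), (2, 9), (3, 0), (4, 5), (4, 6), (7, 2), (7, 9), (9, 5), (9, 6), (10, 3), (10, 8)}; affine count = 15; |E(F_11)| = 16.

Discriminant check: Δ ∝ 4a³ + 27b² = 4·10³ + 27·9² = 4·1000 + 27·81 ≡ 5 (mod 11). Nonzero ⇒ E is nonsingular.
For each x ∈ F_11, compute rhs = x³ + 10·x + 9 mod 11, then count y ∈ F_11 with y² ≡ rhs.
  x = 0: rhs = 9, matching y values: 3, 8 (2 points).
  x = 1: rhs = 9, matching y values: 3, 8 (2 points).
  x = 2: rhs = 4, matching y values: 2, 9 (2 points).
  x = 3: rhs = 0, matching y values: 0 (1 points).
  x = 4: rhs = 3, matching y values: 5, 6 (2 points).
  x = 5: rhs = 8, matching y values: none (0 points).
  x = 6: rhs = 10, matching y values: none (0 points).
  x = 7: rhs = 4, matching y values: 2, 9 (2 points).
  x = 8: rhs = 7, matching y values: none (0 points).
  x = 9: rhs = 3, matching y values: 5, 6 (2 points).
  x = 10: rhs = 9, matching y values: 3, 8 (2 points).
Total affine count: 15.
Full point count |E(F_11)| = 15 + 1 = 16.
Hasse bound: |16 − (11+1)| = |4| = 4 ≤ 2√11 ≈ 6.6332 ✓.


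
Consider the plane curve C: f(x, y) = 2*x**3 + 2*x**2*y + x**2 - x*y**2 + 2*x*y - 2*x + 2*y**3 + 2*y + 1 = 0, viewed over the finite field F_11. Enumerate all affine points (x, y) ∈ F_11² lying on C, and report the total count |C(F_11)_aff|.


Affine F_11-points: {(3, 4), (3, 5), (3, 9), (6, 1), (6, 3), (6, 10), (10, 4)}; count = 7.

For each of the 121 pairs (x, y) ∈ F_11², evaluate f(x, y) mod 11. Record the zeros.
  x = 0: [0↦1, 1↦5, 2↦10, 3↦6, 4↦5, 5↦8, 6↦5, 7↦8, 8↦7, 9↦3, 10↦8]  zeros at y ∈ ∅
  x = 1: [0↦2, 1↦9, 2↦4, 3↦10, 4↦6, 5↦4, 6↦5, 7↦10, 8↦9, 9↦3, 10↦4]  zeros at y ∈ ∅
  x = 2: [0↦6, 1↦9, 2↦9, 3↦7, 4↦4, 5↦1, 6↦10, 7↦10, 8↦2, 9↦9, 10↦10]  zeros at y ∈ ∅
  x = 3: [0↦3, 1↦6, 2↦4, 3↦9, 4↦0, 5↦0, 6↦10, 7↦9, 8↦9, 9↦0, 10↦5]  zeros at y ∈ {4, 5, 9}
  x = 4: [0↦5, 1↦1, 2↦1, 3↦6, 4↦6, 5↦2, 6↦6, 7↦8, 8↦9, 9↦10, 10↦1]  zeros at y ∈ ∅
  x = 5: [0↦2, 1↦6, 2↦1, 3↦10, 4↦1, 5↦8, 6↦10, 7↦8, 8↦3, 9↦7, 10↦10]  zeros at y ∈ ∅
  x = 6: [0↦6, 1↦0, 2↦5, 3↦0, 4↦8, 5↦8, 6↦1, 7↦10, 8↦3, 9↦3, 10↦0]  zeros at y ∈ {1, 3, 10}
  x = 7: [0↦7, 1↦6, 2↦3, 3↦10, 4↦6, 5↦3, 6↦2, 7↦4, 8↦10, 9↦10, 10↦5]  zeros at y ∈ ∅
  x = 8: [0↦6, 1↦3, 2↦7, 3↦8, 4↦7, 5↦5, 6↦3, 7↦2, 8↦3, 9↦7, 10↦4]  zeros at y ∈ ∅
  x = 9: [0↦4, 1↦3, 2↦7, 3↦6, 4↦1, 5↦4, 6↦5, 7↦5, 8↦5, 9↦6, 10↦9]  zeros at y ∈ ∅
  x = 10: [0↦2, 1↦7, 2↦4, 3↦5, 4↦0, 5↦1, 6↦9, 7↦3, 8↦6, 9↦8, 10↦10]  zeros at y ∈ {4}
Collecting zeros: affine points = {(3, 4), (3, 5), (3, 9), (6, 1), (6, 3), (6, 10), (10, 4)}.
Total count |C(F_11)_aff| = 7.


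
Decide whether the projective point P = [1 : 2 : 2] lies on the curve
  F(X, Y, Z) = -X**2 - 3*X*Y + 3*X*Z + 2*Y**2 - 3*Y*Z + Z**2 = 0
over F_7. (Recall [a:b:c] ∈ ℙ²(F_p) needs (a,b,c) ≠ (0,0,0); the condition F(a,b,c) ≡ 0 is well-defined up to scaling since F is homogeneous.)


F(1,2,2) ≡ 6 (mod 7); P is NOT on the curve.

Evaluate F(1, 2, 2) term-by-term (mod 7).
  -X**2 ↦ -1·1·1·1 = -1
  -3*X*Y ↦ -3·1·2·1 = -6
  3*X*Z ↦ 3·1·1·2 = 6
  2*Y**2 ↦ 2·1·4·1 = 8
  -3*Y*Z ↦ -3·1·2·2 = -12
  Z**2 ↦ 1·1·1·4 = 4
Sum: F(1, 2, 2) = (-1) + (-6) + (6) + (8) + (-12) + (4) = -1.
Reducing mod 7: -1 ≡ 6 (mod 7).
Since F(a, b, c) ≡ 6 ≠ 0 (mod 7), P does NOT lie on the curve.


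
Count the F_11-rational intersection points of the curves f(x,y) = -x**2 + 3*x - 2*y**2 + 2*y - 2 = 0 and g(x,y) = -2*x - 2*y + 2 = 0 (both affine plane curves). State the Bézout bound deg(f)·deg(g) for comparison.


Common zeros: {(1, 0), (8, 4)}; count = 2; Bézout bound = 2.

deg(f) = 2, deg(g) = 1, so Bézout bound = 2.
Scan x ∈ F_11. For each x, list the y ∈ F_11 with f(x, y) ≡ 0 and those with g(x, y) ≡ 0 (mod 11); the common zeros in that column are the intersection.
  x = 0: f ≡ 0 at y ∈ ∅; g ≡ 0 at y ∈ {1}; common: ∅.
  x = 1: f ≡ 0 at y ∈ {0, 1}; g ≡ 0 at y ∈ {0}; common: {0}.
  x = 2: f ≡ 0 at y ∈ {0, 1}; g ≡ 0 at y ∈ {10}; common: ∅.
  x = 3: f ≡ 0 at y ∈ ∅; g ≡ 0 at y ∈ {9}; common: ∅.
  x = 4: f ≡ 0 at y ∈ {6}; g ≡ 0 at y ∈ {8}; common: ∅.
  x = 5: f ≡ 0 at y ∈ ∅; g ≡ 0 at y ∈ {7}; common: ∅.
  x = 6: f ≡ 0 at y ∈ {4, 8}; g ≡ 0 at y ∈ {6}; common: ∅.
  x = 7: f ≡ 0 at y ∈ ∅; g ≡ 0 at y ∈ {5}; common: ∅.
  x = 8: f ≡ 0 at y ∈ {4, 8}; g ≡ 0 at y ∈ {4}; common: {4}.
  x = 9: f ≡ 0 at y ∈ ∅; g ≡ 0 at y ∈ {3}; common: ∅.
  x = 10: f ≡ 0 at y ∈ {6}; g ≡ 0 at y ∈ {2}; common: ∅.
Collecting: common zeros = {(1, 0), (8, 4)}, so the count is 2.
Comparison with the Bézout bound: 2 ≤ 2 = deg(f)·deg(g), as expected for curves with no common component (the bound is attained).


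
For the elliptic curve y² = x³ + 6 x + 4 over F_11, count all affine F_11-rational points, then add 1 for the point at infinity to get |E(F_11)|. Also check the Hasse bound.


Affine points = {(0, 2), (0, 9), (1, 0), (3, 4), (3, 7), (4, 2), (4, 9), (5, 4), (5, 7), (6, 5), (6, 6), (7, 2), (7, 9), (8, 5), (8, 6)}; affine count = 15; |E(F_11)| = 16.

Discriminant check: Δ ∝ 4a³ + 27b² = 4·6³ + 27·4² = 4·216 + 27·16 ≡ 9 (mod 11). Nonzero ⇒ E is nonsingular.
For each x ∈ F_11, compute rhs = x³ + 6·x + 4 mod 11, then count y ∈ F_11 with y² ≡ rhs.
  x = 0: rhs = 4, matching y values: 2, 9 (2 points).
  x = 1: rhs = 0, matching y values: 0 (1 points).
  x = 2: rhs = 2, matching y values: none (0 points).
  x = 3: rhs = 5, matching y values: 4, 7 (2 points).
  x = 4: rhs = 4, matching y values: 2, 9 (2 points).
  x = 5: rhs = 5, matching y values: 4, 7 (2 points).
  x = 6: rhs = 3, matching y values: 5, 6 (2 points).
  x = 7: rhs = 4, matching y values: 2, 9 (2 points).
  x = 8: rhs = 3, matching y values: 5, 6 (2 points).
  x = 9: rhs = 6, matching y values: none (0 points).
  x = 10: rhs = 8, matching y values: none (0 points).
Total affine count: 15.
Full point count |E(F_11)| = 15 + 1 = 16.
Hasse bound: |16 − (11+1)| = |4| = 4 ≤ 2√11 ≈ 6.6332 ✓.


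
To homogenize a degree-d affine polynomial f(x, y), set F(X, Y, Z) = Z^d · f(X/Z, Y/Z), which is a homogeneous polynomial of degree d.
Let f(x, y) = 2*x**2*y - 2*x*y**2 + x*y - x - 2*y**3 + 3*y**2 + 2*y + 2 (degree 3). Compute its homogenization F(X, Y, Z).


F(X, Y, Z) = 2*X**2*Y - 2*X*Y**2 + X*Y*Z - X*Z**2 - 2*Y**3 + 3*Y**2*Z + 2*Y*Z**2 + 2*Z**3

deg(f) = 3.
Substitute x = X/Z, y = Y/Z into f, then multiply by Z^3.
  monomial 2·x^2·y^1 ↦ 2·X^2·Y^1·Z^0.
  monomial -2·x^1·y^2 ↦ -2·X^1·Y^2·Z^0.
  monomial 1·x^1·y^1 ↦ 1·X^1·Y^1·Z^1.
  monomial -1·x^1·y^0 ↦ -1·X^1·Y^0·Z^2.
  monomial -2·x^0·y^3 ↦ -2·X^0·Y^3·Z^0.
  monomial 3·x^0·y^2 ↦ 3·X^0·Y^2·Z^1.
  monomial 2·x^0·y^1 ↦ 2·X^0·Y^1·Z^2.
  monomial 2·x^0·y^0 ↦ 2·X^0·Y^0·Z^3.
Collecting: F(X, Y, Z) = 2*X**2*Y - 2*X*Y**2 + X*Y*Z - X*Z**2 - 2*Y**3 + 3*Y**2*Z + 2*Y*Z**2 + 2*Z**3.


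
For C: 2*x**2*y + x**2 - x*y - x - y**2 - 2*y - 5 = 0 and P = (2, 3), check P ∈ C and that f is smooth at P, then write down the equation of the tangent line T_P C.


Tangent line at P: 24*x - 2*y - 42 = 0.

Step 1: f(2, 3) = 0, so P lies on C.
Step 2: partial derivatives
  f_x(x, y) = 4*x*y + 2*x - y - 1, f_y(x, y) = 2*x**2 - x - 2*y - 2.
  f_x(P) = 24, f_y(P) = -2 (gradient nonzero, so P is smooth).
Step 3: tangent line at P: 24·(x − 2) + -2·(y − 3) = 0.
Expanding: 24*x - 2*y - 42 = 0.


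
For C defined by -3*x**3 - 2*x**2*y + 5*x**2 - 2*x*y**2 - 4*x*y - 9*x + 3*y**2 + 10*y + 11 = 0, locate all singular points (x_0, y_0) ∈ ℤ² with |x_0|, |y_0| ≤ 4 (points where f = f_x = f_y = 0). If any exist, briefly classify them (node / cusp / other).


Singular points: {(1, -2)}; classification: cusp.

Compute partial derivatives:
  f_x = -9*x**2 - 4*x*y + 10*x - 2*y**2 - 4*y - 9.
  f_y = -2*x**2 - 4*x*y - 4*x + 6*y + 10.
Scan x_0 ∈ {−4, ..., 4}. For each x_0, f_y(x_0, y) is a polynomial in y; find its integer roots y ∈ {−4, ..., 4}, then test f_x and f at those candidates.
  x = -4: f_y(-4, y) = 22*y - 6; no integer root y with |y| ≤ 4.
  x = -3: f_y(-3, y) = 18*y + 4; no integer root y with |y| ≤ 4.
  x = -2: f_y(-2, y) = 14*y + 10; no integer root y with |y| ≤ 4.
  x = -1: f_y(-1, y) = 10*y + 12; no integer root y with |y| ≤ 4.
  x = 0: f_y(0, y) = 6*y + 10; no integer root y with |y| ≤ 4.
  x = 1: f_y(1, y) = 2*y + 4; vanishes at y ∈ {-2}. (1, -2): f_x = 0, f = 0 — SINGULAR.
  x = 2: f_y(2, y) = -2*y - 6; vanishes at y ∈ {-3}. (2, -3): f_x = -7 ≠ 0.
  x = 3: f_y(3, y) = -6*y - 20; no integer root y with |y| ≤ 4.
  x = 4: f_y(4, y) = -10*y - 38; no integer root y with |y| ≤ 4.
Only singular point on the grid: (1, -2).
Classify: substitute x = 1 + u, y = -2 + v and expand: f = -3*u**3 - 2*u**2*v - 2*u*v**2 + v**2.
No constant or linear terms (consistent with a singular point). Quadratic part: v**2. Cubic part: -3*u**3 - 2*u**2*v - 2*u*v**2.
The quadratic part v**2 is a perfect square, so there is a single (double) tangent line v = 0, i.e. y = -2. Restricting the cubic part to that line (v = 0) leaves -3*u**3 ≠ 0, so f is not divisible by v and the branch is v² ≈ 3*u**3 to lowest order — this is a cusp.
Classification: cusp.
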